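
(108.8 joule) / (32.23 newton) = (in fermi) 3.376e+15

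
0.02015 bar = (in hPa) 20.15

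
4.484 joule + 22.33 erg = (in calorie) 1.072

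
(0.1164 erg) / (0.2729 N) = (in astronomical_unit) 2.851e-19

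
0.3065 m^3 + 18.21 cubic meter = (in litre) 1.852e+04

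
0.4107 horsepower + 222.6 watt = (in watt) 528.9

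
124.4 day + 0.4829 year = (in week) 42.95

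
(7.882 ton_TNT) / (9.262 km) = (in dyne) 3.561e+11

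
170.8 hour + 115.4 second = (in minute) 1.025e+04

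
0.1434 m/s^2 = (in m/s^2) 0.1434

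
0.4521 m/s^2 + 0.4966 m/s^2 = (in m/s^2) 0.9487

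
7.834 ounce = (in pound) 0.4896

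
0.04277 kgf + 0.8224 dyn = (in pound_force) 0.09429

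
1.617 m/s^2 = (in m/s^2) 1.617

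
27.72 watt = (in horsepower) 0.03717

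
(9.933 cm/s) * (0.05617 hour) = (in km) 0.02009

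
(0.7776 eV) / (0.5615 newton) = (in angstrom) 2.219e-09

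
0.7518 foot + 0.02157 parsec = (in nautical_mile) 3.594e+11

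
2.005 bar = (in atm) 1.979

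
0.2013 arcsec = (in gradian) 6.213e-05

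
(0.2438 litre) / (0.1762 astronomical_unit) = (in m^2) 9.249e-15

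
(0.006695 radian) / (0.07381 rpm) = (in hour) 0.0002406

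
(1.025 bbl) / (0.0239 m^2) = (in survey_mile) 0.004237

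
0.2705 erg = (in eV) 1.688e+11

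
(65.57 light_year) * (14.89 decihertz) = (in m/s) 9.237e+17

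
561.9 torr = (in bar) 0.7491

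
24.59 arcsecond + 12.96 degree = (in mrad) 226.3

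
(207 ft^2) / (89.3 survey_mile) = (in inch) 0.005268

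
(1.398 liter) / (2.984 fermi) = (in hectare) 4.685e+07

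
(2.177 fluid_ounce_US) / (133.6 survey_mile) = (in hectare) 2.994e-14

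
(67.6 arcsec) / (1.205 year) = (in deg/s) 4.941e-10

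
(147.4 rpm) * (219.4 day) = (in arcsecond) 6.035e+13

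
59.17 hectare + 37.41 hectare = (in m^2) 9.658e+05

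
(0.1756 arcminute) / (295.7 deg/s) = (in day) 1.146e-10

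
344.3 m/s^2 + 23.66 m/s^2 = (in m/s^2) 368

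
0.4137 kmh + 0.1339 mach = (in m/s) 45.71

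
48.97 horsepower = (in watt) 3.652e+04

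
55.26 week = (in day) 386.8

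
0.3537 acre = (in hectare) 0.1431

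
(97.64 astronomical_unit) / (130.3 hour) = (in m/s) 3.114e+07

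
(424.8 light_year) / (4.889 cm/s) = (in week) 1.359e+14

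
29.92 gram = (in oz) 1.055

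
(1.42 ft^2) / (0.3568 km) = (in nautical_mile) 1.996e-07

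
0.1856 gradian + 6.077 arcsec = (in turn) 0.0004687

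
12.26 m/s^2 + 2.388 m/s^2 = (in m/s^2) 14.65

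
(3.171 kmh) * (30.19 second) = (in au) 1.778e-10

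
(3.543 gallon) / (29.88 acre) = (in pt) 0.0003144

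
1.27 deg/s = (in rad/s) 0.02217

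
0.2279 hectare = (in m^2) 2279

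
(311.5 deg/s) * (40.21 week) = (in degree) 7.575e+09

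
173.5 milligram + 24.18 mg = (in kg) 0.0001977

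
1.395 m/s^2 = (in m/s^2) 1.395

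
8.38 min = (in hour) 0.1397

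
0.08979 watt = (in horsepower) 0.0001204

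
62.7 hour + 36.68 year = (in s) 1.157e+09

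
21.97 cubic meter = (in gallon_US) 5804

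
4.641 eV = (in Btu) 7.048e-22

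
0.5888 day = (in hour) 14.13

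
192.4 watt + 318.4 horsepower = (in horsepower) 318.7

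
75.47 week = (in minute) 7.607e+05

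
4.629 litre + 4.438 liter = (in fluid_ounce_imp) 319.1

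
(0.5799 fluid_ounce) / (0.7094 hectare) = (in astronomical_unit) 1.616e-20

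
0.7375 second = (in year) 2.339e-08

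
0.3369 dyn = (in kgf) 3.435e-07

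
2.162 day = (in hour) 51.89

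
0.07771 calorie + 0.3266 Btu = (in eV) 2.153e+21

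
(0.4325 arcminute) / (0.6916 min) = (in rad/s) 3.032e-06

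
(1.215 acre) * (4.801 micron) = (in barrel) 0.1485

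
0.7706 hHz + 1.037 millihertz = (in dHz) 770.6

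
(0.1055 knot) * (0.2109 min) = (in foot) 2.253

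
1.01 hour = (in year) 0.0001153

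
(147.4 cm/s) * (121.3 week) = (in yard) 1.183e+08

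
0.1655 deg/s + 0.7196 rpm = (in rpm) 0.7472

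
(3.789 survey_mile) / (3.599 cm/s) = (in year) 0.005373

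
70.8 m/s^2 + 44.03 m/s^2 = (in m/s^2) 114.8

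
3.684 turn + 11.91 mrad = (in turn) 3.686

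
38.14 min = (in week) 0.003784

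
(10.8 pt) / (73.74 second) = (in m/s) 5.167e-05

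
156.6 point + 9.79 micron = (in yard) 0.06043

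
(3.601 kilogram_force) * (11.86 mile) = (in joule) 6.74e+05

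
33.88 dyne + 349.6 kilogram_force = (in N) 3428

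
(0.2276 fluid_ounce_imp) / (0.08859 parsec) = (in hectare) 2.366e-25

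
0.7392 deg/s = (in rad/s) 0.0129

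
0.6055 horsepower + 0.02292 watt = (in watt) 451.5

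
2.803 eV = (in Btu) 4.257e-22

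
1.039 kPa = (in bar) 0.01039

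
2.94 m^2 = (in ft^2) 31.65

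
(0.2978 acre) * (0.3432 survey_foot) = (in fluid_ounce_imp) 4.437e+06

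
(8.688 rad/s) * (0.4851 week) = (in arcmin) 8.763e+09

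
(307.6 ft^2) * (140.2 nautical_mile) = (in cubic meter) 7.42e+06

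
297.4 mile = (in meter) 4.786e+05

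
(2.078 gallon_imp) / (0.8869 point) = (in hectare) 0.003019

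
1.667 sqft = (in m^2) 0.1549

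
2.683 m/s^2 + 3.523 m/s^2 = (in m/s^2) 6.206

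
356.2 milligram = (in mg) 356.2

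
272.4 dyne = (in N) 0.002724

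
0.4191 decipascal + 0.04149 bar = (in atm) 0.04095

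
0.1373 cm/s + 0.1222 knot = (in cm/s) 6.424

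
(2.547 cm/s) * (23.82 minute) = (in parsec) 1.18e-15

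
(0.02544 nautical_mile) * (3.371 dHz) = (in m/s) 15.88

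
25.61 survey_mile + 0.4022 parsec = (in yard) 1.357e+16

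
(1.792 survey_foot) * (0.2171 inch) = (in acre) 7.443e-07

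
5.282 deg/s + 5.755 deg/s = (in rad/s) 0.1926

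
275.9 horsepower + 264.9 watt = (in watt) 2.06e+05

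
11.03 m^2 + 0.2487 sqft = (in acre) 0.002731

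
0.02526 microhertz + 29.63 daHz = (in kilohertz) 0.2963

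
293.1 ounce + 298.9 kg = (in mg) 3.072e+08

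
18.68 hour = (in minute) 1121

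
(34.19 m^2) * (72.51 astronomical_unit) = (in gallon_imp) 8.158e+16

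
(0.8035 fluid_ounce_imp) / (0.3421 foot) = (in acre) 5.41e-08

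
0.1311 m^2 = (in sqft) 1.411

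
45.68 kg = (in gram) 4.568e+04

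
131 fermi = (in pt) 3.713e-10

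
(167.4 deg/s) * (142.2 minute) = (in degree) 1.428e+06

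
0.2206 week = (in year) 0.004231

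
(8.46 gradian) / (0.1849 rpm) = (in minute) 0.1144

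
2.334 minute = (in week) 0.0002315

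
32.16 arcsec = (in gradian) 0.009926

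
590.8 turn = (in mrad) 3.712e+06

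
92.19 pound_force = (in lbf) 92.19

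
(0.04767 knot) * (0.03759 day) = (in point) 2.258e+05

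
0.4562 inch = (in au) 7.746e-14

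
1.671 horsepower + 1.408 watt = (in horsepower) 1.673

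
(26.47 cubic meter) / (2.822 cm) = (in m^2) 938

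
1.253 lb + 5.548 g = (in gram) 573.9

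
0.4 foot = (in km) 0.0001219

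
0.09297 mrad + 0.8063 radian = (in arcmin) 2772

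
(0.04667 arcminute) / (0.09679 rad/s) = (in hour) 3.896e-08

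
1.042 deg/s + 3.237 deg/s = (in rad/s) 0.07468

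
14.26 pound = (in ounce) 228.2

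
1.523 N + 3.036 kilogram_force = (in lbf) 7.036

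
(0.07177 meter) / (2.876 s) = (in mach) 7.329e-05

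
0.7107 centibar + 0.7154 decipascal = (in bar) 0.007108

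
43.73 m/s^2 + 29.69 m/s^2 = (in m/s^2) 73.42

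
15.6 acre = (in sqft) 6.795e+05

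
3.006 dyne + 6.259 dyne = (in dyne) 9.265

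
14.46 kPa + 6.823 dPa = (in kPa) 14.46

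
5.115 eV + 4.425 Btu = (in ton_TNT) 1.116e-06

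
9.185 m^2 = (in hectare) 0.0009185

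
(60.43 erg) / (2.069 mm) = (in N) 0.002921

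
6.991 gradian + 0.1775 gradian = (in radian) 0.1126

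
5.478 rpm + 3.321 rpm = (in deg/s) 52.79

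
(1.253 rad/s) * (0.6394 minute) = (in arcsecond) 9.915e+06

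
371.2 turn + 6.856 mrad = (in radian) 2332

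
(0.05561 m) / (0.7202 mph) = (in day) 1.999e-06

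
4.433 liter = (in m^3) 0.004433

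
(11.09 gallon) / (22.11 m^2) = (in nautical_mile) 1.025e-06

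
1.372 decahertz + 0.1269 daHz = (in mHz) 1.499e+04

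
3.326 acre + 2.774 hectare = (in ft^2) 4.435e+05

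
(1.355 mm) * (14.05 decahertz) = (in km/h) 0.6854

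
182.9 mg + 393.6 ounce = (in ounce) 393.6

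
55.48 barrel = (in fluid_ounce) 2.983e+05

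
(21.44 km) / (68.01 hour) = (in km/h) 0.3152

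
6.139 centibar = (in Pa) 6139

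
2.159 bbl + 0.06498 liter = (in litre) 343.3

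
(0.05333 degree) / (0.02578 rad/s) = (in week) 5.97e-08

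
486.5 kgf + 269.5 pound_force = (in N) 5970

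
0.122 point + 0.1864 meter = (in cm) 18.64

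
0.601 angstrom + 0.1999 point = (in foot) 0.0002314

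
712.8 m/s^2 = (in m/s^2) 712.8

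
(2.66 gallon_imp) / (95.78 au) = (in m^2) 8.44e-16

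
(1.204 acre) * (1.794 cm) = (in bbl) 549.8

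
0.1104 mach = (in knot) 73.07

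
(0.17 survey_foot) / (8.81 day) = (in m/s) 6.807e-08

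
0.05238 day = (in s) 4526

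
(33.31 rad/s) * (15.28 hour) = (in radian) 1.832e+06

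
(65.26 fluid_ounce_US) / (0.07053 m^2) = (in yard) 0.02993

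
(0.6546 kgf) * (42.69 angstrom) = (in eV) 1.71e+11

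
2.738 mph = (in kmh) 4.406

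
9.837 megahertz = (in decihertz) 9.837e+07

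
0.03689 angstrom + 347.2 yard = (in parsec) 1.029e-14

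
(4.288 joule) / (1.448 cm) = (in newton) 296.1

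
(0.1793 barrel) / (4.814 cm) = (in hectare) 5.922e-05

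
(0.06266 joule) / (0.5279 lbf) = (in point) 75.64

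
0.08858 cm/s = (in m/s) 0.0008858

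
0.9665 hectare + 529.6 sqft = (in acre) 2.4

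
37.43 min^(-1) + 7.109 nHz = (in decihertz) 6.238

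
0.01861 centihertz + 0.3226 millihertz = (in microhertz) 508.7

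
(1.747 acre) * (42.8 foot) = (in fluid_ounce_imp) 3.246e+09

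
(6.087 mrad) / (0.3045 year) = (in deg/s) 3.632e-08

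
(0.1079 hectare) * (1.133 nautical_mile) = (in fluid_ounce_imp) 7.968e+10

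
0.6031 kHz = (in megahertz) 0.0006031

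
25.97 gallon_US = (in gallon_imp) 21.62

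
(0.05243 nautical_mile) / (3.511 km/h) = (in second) 99.56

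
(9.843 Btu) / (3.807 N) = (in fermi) 2.728e+18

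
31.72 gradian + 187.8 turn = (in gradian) 7.515e+04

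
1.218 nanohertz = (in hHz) 1.218e-11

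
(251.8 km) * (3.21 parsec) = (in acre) 6.163e+18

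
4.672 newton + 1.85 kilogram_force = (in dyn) 2.281e+06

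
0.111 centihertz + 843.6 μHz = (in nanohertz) 1.954e+06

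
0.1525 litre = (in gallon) 0.04029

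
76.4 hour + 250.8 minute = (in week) 0.4796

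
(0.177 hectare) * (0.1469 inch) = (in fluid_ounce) 2.233e+05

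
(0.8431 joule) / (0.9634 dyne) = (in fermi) 8.751e+19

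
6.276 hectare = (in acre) 15.51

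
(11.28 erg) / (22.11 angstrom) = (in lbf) 114.7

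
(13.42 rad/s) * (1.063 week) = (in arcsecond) 1.78e+12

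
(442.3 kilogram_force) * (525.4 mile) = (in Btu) 3.476e+06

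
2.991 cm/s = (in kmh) 0.1077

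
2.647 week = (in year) 0.05076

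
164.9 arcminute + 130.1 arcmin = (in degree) 4.917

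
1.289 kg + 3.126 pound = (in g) 2707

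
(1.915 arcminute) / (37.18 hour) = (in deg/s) 2.385e-07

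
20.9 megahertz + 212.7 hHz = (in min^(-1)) 1.255e+09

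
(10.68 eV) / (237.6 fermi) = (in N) 7.202e-06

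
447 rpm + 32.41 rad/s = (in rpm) 756.5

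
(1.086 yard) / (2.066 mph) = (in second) 1.075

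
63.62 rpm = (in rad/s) 6.662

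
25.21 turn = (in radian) 158.4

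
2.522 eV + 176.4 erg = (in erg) 176.4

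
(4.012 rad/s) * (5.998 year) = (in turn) 1.208e+08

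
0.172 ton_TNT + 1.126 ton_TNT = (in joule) 5.431e+09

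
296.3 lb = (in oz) 4741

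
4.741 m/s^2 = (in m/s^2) 4.741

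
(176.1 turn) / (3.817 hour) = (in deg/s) 4.614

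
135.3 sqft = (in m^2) 12.57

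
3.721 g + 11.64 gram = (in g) 15.36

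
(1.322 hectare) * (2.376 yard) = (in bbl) 1.807e+05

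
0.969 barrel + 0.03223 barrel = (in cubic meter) 0.1592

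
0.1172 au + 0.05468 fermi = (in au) 0.1172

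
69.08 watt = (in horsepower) 0.09264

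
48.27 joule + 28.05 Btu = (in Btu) 28.1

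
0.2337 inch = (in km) 5.936e-06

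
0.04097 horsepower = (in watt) 30.55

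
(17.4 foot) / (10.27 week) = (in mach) 2.508e-09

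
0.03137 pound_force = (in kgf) 0.01423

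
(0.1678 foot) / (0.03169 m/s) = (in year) 5.118e-08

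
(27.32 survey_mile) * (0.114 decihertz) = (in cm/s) 5.012e+04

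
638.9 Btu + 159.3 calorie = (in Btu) 639.5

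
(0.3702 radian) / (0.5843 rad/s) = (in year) 2.009e-08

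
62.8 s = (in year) 1.991e-06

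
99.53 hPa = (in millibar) 99.53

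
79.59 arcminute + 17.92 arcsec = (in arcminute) 79.89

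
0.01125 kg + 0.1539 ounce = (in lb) 0.03442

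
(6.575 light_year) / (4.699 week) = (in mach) 6.428e+07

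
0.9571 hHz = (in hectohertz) 0.9571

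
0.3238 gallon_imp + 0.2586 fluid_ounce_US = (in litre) 1.48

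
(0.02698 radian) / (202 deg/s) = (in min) 0.0001275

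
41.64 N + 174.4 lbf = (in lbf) 183.8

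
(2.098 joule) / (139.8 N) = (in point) 42.54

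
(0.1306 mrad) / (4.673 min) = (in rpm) 4.448e-06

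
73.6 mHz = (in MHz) 7.36e-08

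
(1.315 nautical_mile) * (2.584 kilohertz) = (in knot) 1.223e+07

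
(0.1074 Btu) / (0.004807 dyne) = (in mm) 2.357e+12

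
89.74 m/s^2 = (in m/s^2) 89.74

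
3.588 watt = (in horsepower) 0.004812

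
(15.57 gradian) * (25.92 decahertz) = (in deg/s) 3632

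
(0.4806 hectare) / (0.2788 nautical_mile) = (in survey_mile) 0.005784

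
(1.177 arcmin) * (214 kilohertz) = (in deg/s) 4198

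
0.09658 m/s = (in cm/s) 9.658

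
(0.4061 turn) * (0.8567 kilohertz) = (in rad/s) 2186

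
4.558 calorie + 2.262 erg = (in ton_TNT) 4.558e-09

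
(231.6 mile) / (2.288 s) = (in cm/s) 1.629e+07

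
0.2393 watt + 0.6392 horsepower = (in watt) 476.9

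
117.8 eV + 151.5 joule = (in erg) 1.515e+09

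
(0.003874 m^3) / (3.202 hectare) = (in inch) 4.763e-06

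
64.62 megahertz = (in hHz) 6.462e+05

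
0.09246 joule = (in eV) 5.771e+17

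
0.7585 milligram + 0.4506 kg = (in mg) 4.506e+05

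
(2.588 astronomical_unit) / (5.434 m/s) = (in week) 1.178e+05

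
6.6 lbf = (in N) 29.36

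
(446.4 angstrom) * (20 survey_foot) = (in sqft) 2.929e-06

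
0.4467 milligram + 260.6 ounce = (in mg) 7.388e+06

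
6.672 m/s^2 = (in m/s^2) 6.672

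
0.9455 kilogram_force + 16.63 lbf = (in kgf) 8.489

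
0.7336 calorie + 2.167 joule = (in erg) 5.236e+07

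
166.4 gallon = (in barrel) 3.962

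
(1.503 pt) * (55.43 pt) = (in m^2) 1.037e-05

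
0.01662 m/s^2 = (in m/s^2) 0.01662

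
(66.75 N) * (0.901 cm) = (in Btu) 0.00057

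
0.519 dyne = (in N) 5.19e-06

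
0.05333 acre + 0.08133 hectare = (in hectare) 0.1029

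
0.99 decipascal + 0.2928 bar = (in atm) 0.289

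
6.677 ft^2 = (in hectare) 6.203e-05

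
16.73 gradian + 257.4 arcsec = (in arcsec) 5.446e+04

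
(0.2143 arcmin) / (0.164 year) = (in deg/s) 6.906e-10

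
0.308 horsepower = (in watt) 229.7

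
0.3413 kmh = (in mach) 0.0002784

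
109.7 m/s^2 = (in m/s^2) 109.7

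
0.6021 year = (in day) 219.8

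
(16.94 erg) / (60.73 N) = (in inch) 1.098e-06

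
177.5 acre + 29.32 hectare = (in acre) 250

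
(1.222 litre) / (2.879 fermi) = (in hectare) 4.245e+07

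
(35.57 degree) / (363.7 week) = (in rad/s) 2.822e-09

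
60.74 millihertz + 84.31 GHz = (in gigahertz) 84.31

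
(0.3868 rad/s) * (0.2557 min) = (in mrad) 5934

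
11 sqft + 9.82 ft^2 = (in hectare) 0.0001934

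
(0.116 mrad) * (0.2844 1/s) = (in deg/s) 0.00189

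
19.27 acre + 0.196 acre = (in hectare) 7.878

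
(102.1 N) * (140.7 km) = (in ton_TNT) 0.003433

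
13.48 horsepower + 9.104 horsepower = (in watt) 1.684e+04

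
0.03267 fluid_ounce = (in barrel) 6.077e-06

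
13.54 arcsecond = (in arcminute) 0.2257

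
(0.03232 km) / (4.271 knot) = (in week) 2.432e-05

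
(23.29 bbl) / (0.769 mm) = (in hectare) 0.4815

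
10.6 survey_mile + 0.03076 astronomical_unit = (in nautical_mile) 2.485e+06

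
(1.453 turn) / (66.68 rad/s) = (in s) 0.1369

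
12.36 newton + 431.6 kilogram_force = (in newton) 4245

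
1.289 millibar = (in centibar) 0.1289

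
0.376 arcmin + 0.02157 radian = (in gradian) 1.38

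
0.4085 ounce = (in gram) 11.58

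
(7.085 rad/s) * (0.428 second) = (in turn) 0.4826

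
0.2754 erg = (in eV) 1.719e+11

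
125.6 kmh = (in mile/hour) 78.04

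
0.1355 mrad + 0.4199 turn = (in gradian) 168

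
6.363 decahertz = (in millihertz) 6.363e+04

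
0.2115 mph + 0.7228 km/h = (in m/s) 0.2953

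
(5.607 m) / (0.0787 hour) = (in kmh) 0.07125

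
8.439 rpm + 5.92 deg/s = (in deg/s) 56.55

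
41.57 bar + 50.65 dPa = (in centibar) 4157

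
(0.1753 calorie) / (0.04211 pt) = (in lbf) 1.11e+04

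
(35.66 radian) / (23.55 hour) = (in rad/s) 0.0004206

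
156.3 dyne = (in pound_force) 0.0003514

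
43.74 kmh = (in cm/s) 1215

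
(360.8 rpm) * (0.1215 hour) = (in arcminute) 5.681e+07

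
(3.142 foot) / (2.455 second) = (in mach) 0.001146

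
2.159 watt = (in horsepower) 0.002895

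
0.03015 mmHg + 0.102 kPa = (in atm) 0.001046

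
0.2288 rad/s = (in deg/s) 13.11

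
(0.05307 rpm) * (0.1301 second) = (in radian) 0.000723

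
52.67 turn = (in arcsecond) 6.826e+07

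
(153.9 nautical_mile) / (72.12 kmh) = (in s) 1.423e+04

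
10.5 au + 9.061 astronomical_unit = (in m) 2.926e+12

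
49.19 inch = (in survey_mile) 0.0007764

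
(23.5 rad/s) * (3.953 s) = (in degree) 5323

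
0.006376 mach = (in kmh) 7.816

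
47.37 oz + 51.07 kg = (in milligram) 5.241e+07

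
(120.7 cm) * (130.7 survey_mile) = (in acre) 62.74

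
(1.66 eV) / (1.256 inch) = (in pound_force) 1.874e-18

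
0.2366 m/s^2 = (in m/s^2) 0.2366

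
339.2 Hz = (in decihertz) 3392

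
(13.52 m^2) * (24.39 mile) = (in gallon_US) 1.402e+08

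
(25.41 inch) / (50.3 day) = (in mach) 4.362e-10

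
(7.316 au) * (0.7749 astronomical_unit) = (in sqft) 1.366e+24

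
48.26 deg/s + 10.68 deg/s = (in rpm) 9.823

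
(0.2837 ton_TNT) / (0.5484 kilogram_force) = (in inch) 8.69e+09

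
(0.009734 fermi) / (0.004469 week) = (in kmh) 1.296e-20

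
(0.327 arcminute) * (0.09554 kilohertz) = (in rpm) 0.08678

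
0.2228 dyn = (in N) 2.228e-06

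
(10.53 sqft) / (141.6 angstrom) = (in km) 6.909e+04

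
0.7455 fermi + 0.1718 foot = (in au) 3.5e-13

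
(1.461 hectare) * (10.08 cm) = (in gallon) 3.89e+05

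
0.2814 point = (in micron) 99.27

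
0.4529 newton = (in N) 0.4529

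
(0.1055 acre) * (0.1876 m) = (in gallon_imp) 1.762e+04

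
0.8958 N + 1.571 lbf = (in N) 7.884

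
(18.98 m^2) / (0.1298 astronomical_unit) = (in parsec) 3.168e-26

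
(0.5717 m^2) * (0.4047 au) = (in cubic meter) 3.461e+10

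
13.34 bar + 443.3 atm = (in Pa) 4.625e+07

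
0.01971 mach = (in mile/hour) 15.01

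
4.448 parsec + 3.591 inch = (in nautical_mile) 7.411e+13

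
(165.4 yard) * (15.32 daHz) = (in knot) 4.504e+04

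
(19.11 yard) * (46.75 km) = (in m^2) 8.169e+05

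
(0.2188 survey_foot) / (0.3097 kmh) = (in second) 0.7752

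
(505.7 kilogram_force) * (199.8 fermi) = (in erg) 0.009909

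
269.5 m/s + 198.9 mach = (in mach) 199.7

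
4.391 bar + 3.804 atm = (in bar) 8.245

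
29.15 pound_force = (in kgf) 13.22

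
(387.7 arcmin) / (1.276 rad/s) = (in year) 2.803e-09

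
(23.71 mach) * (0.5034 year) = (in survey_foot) 4.205e+11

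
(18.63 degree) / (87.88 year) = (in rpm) 1.12e-09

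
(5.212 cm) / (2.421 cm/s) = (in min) 0.03588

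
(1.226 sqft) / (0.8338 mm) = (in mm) 1.366e+05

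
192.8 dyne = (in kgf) 0.0001966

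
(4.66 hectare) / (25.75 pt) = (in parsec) 1.662e-10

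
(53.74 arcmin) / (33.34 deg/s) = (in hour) 7.462e-06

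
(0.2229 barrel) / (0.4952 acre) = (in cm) 0.001768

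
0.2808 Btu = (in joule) 296.3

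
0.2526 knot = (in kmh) 0.4678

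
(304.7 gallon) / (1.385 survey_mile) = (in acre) 1.279e-07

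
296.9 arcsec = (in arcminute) 4.948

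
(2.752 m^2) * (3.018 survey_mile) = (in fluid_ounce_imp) 4.704e+08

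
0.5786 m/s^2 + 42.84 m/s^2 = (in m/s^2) 43.42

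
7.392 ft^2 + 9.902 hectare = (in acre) 24.47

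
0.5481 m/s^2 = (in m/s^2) 0.5481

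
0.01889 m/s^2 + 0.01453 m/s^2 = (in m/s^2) 0.03342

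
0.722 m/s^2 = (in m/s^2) 0.722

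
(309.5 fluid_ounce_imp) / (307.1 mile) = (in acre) 4.397e-12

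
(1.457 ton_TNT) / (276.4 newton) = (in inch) 8.683e+08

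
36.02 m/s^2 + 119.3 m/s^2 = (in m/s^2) 155.3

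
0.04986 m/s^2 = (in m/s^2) 0.04986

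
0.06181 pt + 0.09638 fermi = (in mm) 0.02181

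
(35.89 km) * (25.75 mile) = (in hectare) 1.487e+05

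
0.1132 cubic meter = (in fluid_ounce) 3828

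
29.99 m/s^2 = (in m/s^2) 29.99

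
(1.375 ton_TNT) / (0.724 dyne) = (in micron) 7.946e+20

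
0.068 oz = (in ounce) 0.068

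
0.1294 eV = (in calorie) 4.955e-21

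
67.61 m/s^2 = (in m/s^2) 67.61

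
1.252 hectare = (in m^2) 1.252e+04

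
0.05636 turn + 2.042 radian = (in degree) 137.3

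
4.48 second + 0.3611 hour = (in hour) 0.3623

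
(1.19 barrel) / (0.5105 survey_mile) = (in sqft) 0.002479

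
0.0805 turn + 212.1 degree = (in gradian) 267.9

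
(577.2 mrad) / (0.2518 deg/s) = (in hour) 0.03648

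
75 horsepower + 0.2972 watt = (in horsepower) 75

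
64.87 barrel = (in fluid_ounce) 3.487e+05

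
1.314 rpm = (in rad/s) 0.1376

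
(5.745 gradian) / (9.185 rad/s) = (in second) 0.009825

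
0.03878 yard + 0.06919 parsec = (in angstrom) 2.135e+25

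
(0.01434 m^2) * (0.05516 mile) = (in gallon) 336.3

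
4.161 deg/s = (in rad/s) 0.07262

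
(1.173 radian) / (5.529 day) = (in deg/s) 0.0001407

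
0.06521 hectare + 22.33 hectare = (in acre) 55.34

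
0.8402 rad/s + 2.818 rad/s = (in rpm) 34.93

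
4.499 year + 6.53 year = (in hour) 9.661e+04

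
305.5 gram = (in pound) 0.6735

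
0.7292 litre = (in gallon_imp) 0.1604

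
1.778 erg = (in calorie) 4.25e-08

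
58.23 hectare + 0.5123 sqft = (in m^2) 5.823e+05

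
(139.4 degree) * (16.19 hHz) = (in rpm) 3.761e+04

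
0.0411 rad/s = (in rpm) 0.3925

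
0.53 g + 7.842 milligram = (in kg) 0.0005378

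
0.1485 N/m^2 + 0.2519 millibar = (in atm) 0.0002501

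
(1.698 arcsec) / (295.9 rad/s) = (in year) 8.822e-16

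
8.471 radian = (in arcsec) 1.747e+06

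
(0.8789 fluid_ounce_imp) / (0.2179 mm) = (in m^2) 0.1146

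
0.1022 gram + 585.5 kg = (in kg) 585.5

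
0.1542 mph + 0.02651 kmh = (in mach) 0.0002241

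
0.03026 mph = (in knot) 0.0263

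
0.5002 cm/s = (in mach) 1.469e-05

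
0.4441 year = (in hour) 3890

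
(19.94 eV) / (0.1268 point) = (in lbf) 1.606e-14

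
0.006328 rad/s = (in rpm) 0.06043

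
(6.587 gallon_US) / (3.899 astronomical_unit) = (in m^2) 4.275e-14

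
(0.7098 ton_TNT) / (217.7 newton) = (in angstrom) 1.364e+17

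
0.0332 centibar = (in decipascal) 332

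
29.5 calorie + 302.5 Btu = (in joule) 3.193e+05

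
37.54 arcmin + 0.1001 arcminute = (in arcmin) 37.64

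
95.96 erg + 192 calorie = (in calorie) 192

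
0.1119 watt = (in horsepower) 0.0001501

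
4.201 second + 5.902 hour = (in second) 2.125e+04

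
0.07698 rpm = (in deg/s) 0.4619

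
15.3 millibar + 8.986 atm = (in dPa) 9.12e+06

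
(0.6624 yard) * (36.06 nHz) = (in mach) 6.415e-11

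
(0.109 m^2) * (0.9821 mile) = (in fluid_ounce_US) 5.825e+06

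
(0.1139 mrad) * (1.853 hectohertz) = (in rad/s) 0.02111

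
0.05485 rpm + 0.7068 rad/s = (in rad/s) 0.7125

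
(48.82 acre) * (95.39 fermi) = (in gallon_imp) 4.146e-06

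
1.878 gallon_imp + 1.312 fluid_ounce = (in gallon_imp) 1.887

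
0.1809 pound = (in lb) 0.1809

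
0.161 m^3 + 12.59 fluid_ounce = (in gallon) 42.63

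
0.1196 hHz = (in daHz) 1.196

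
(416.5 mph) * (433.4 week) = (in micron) 4.88e+16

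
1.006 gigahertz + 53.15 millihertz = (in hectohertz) 1.006e+07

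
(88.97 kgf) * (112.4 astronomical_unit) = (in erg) 1.467e+23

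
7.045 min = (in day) 0.004892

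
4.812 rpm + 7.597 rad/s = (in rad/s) 8.101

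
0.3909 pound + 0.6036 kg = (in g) 780.9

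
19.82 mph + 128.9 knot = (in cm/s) 7517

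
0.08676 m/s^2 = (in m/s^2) 0.08676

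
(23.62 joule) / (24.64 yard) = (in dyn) 1.048e+05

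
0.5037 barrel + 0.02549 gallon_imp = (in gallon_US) 21.19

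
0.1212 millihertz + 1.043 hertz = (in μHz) 1.043e+06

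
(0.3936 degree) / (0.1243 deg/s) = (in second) 3.167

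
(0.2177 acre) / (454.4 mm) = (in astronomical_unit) 1.296e-08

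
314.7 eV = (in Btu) 4.779e-20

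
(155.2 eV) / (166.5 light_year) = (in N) 1.579e-35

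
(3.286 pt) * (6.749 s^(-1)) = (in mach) 2.298e-05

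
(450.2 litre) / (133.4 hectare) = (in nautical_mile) 1.822e-10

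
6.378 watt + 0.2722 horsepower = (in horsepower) 0.2808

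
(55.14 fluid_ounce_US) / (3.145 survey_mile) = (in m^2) 3.222e-07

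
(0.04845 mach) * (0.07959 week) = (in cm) 7.941e+07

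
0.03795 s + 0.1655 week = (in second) 1.001e+05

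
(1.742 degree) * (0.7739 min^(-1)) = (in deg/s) 0.02247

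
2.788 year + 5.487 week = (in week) 150.9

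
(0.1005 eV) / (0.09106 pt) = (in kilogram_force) 5.111e-17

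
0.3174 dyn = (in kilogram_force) 3.237e-07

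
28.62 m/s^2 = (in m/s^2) 28.62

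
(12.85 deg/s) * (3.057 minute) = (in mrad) 4.114e+04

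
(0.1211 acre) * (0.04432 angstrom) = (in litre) 2.172e-06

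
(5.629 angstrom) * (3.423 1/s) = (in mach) 5.659e-12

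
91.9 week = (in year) 1.762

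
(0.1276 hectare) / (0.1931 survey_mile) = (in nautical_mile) 0.002217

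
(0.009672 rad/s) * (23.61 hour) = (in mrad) 8.221e+05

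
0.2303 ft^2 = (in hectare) 2.14e-06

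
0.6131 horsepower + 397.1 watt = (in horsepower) 1.146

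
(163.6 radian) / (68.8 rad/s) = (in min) 0.03963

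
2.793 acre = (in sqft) 1.217e+05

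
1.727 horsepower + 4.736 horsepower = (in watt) 4819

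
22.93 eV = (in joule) 3.674e-18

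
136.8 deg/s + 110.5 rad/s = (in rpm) 1078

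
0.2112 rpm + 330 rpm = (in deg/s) 1981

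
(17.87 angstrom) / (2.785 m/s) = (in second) 6.417e-10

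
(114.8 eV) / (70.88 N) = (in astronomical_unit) 1.735e-30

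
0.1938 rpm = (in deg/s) 1.163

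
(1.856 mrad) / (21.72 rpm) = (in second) 0.000816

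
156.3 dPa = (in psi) 0.002267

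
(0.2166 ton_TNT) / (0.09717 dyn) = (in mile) 5.795e+11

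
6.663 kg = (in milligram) 6.663e+06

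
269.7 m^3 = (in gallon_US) 7.125e+04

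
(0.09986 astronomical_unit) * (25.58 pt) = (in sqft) 1.451e+09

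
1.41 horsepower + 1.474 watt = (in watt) 1053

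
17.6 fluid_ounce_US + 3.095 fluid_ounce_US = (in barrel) 0.00385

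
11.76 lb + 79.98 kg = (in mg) 8.531e+07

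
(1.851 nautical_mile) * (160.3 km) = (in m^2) 5.495e+08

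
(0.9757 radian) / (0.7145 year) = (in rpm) 4.135e-07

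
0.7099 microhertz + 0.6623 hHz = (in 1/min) 3974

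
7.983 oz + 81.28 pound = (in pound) 81.78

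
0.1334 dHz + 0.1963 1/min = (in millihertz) 16.61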